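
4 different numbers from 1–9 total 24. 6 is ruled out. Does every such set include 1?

Counterexample: {2,5,8,9} sums to 24 under that restriction without using 1.

No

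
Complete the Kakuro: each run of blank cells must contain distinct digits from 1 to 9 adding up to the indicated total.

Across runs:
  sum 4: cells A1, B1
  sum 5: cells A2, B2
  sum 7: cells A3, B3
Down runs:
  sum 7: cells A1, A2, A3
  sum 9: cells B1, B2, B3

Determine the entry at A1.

4 in 2 cells must be {1,3}; 7 in 3 cells must be {1,2,4}.
The 4 across and the 7 down share only 1, so A1 = 1.
B1 = 4 − 1 = 3 completes the 4 across.
Nothing is forced directly, so branch on A2, whose candidates are 2 or 4. If A2 = 2: then B2 would have to be in {3} for the 5 across but in {1,2,4,5} for the 9 down — contradiction. So A2 = 4.
B2 = 5 − 4 = 1 completes the 5 across.
A3 = 7 − 5 = 2 completes the 7 down.
B3 = 7 − 2 = 5 completes the 7 across.

1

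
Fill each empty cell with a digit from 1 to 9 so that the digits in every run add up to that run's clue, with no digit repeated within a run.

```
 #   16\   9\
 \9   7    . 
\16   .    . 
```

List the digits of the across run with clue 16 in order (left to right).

9 7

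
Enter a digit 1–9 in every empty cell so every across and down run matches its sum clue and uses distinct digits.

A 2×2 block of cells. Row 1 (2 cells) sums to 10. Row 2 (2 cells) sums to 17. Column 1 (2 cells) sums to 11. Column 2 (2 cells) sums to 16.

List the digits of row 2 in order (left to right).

17 in 2 cells must be {8,9}; 16 in 2 cells must be {7,9}.
The 17 across and the 16 down share only 9, so (2,2) = 9.
(1,2) = 16 − 9 = 7 completes the 16 down.
(2,1) = 17 − 9 = 8 completes the 17 across.
(1,1) = 10 − 7 = 3 completes the 10 across.

8 9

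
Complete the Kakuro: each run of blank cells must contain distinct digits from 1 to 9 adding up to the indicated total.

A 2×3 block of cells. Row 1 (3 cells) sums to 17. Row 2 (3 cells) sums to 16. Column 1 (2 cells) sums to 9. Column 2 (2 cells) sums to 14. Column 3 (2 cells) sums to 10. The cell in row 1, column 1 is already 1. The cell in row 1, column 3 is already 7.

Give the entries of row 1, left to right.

1 9 7

(1,2) = 17 − 8 = 9 completes the 17 across.
(2,1) = 9 − 1 = 8 completes the 9 down.
(2,2) = 14 − 9 = 5 completes the 14 down.
(2,3) = 16 − 13 = 3 completes the 16 across.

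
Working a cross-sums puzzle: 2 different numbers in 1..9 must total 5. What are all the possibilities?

2 distinct digits from 1–9 sum between 3 and 17.

{1,4}; {2,3}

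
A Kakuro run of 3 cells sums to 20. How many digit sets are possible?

4

3 distinct digits from 1–9 sum between 6 and 24.
Enumerating: {3,8,9}, {4,7,9}, {5,6,9}, {5,7,8}.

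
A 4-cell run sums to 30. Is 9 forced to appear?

The only way to make 30 from 4 distinct digits is {6,7,8,9}, which contains 9.

Yes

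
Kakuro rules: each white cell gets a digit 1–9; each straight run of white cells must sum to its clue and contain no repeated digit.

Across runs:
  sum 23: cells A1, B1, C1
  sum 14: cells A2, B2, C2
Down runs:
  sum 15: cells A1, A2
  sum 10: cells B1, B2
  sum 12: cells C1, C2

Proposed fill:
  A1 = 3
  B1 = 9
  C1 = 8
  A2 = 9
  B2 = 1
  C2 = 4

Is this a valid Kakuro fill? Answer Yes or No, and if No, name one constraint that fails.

No — the down run A1–A2 sums to 12, not 15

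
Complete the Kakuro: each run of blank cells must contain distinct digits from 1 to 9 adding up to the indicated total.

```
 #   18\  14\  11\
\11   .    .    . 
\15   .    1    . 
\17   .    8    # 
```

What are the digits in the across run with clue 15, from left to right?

5 1 9

17 in 2 cells must be {8,9}.
R1C2 = 14 − 9 = 5 completes the 14 down.
R3C1 = 17 − 8 = 9 completes the 17 across.
No cell is forced outright now. R1C1 can only be 2 or 4 (the digits allowed by both its 11 across and its 18 down). If R1C1 = 2: that forces R1C3 = 4, after which R2C1 would have to be in {5,6,8,9} for the 15 across but in {7} for the 18 down — contradiction. So R1C1 = 4.
R1C3 = 11 − 9 = 2 completes the 11 across.
R2C1 = 18 − 13 = 5 completes the 18 down.
R2C3 = 15 − 6 = 9 completes the 15 across.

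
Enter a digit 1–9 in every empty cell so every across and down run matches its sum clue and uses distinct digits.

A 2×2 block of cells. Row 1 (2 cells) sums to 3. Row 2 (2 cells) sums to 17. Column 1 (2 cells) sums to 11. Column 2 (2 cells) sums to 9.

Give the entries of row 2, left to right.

3 in 2 cells must be {1,2}; 17 in 2 cells must be {8,9}.
The 3 across and the 11 down share only 2, so (1,1) = 2.
(1,2) = 3 − 2 = 1 completes the 3 across.
(2,1) = 11 − 2 = 9 completes the 11 down.
(2,2) = 17 − 9 = 8 completes the 17 across.

9, 8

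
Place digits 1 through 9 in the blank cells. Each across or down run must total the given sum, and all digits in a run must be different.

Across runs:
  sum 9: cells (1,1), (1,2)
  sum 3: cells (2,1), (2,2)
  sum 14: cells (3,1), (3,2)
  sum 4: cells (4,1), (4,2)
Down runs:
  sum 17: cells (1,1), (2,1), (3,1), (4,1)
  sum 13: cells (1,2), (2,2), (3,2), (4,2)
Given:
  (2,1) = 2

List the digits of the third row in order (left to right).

9 5

3 in 2 cells must be {1,2}; 4 in 2 cells must be {1,3}.
(2,2) = 3 − 2 = 1 completes the 3 across.
Given what's placed, (4,2) must be 3 to fit the 4 across and 13 down.
Given what's placed, (3,2) must be 5 to fit the 14 across and 13 down.
(4,1) = 4 − 3 = 1 completes the 4 across.
(1,2) = 13 − 9 = 4 completes the 13 down.
(3,1) = 14 − 5 = 9 completes the 14 across.
(1,1) = 9 − 4 = 5 completes the 9 across.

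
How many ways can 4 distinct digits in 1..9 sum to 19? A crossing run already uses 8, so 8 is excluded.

7

4 distinct digits from 1–9 sum between 10 and 30.
Dropping sets that contain 8.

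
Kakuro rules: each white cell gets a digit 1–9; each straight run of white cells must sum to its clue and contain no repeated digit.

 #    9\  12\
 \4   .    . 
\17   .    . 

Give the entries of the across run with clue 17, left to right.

4 in 2 cells must be {1,3}; 17 in 2 cells must be {8,9}.
The 4 across and the 12 down share only 3, so R1C2 = 3.
The 17 across and the 9 down share only 8, so R2C1 = 8.
R2C2 = 17 − 8 = 9 completes the 17 across.
R1C1 = 4 − 3 = 1 completes the 4 across.

8 9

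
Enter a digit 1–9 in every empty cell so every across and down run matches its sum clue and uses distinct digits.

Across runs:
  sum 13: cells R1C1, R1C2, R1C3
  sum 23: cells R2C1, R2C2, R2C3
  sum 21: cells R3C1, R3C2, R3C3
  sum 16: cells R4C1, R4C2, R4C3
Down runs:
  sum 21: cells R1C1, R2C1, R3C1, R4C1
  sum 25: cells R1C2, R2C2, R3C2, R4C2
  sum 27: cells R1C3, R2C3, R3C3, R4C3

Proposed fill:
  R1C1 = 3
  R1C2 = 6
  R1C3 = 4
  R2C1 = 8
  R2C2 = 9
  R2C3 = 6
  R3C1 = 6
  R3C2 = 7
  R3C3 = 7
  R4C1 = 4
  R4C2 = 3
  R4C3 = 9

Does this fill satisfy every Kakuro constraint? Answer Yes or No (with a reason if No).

No — the across run R3C1–R3C3 sums to 20, not 21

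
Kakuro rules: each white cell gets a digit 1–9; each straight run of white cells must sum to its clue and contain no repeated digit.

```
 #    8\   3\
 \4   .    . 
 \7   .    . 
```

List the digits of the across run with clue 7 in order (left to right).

4 in 2 cells must be {1,3}; 3 in 2 cells must be {1,2}.
The 4 across and the 3 down share only 1, so R1C2 = 1.
R2C2 = 3 − 1 = 2 completes the 3 down.
R1C1 = 4 − 1 = 3 completes the 4 across.
R2C1 = 7 − 2 = 5 completes the 7 across.

5 2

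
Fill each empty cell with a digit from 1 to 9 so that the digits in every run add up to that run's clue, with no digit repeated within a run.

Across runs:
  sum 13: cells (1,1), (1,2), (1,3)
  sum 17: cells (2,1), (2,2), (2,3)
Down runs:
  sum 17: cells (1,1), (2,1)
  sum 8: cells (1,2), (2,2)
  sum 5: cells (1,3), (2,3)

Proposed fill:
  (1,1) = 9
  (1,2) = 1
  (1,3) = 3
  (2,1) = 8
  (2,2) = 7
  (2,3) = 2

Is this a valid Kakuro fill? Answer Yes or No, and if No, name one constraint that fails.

Yes

Across: 9+1+3=13; 8+7+2=17. Down: 9+8=17; 1+7=8; 3+2=5. No digit repeats within any run.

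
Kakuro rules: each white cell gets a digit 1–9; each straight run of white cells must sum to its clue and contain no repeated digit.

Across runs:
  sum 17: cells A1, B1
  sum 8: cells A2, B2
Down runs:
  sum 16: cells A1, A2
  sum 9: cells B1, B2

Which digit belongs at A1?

9

17 in 2 cells must be {8,9}; 16 in 2 cells must be {7,9}.
The 17 across and the 16 down share only 9, so A1 = 9.
B1 = 17 − 9 = 8 completes the 17 across.
A2 = 16 − 9 = 7 completes the 16 down.
B2 = 8 − 7 = 1 completes the 8 across.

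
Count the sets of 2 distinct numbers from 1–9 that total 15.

2

2 distinct digits from 1–9 sum between 3 and 17.
Enumerating: {6,9}, {7,8}.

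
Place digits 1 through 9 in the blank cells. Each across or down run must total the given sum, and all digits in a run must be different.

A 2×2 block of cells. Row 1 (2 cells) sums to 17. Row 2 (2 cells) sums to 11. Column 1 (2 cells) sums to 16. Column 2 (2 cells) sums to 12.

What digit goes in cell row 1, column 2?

8

17 in 2 cells must be {8,9}; 16 in 2 cells must be {7,9}.
The 17 across and the 16 down share only 9, so (1,1) = 9.
(1,2) = 17 − 9 = 8 completes the 17 across.
(2,1) = 16 − 9 = 7 completes the 16 down.
(2,2) = 11 − 7 = 4 completes the 11 across.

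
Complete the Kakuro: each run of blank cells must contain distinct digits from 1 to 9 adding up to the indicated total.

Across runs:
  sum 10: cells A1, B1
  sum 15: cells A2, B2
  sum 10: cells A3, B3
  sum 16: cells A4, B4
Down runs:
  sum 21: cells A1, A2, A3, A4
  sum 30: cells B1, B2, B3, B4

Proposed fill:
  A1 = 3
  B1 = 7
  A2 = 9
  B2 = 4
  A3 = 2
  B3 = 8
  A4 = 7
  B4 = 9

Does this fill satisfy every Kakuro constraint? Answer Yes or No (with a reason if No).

No — the down run B1–B4 sums to 28, not 30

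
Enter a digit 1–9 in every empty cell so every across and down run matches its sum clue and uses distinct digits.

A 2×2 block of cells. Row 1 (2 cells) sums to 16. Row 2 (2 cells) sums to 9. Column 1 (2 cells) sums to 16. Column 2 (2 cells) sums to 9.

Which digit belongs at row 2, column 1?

16 in 2 cells must be {7,9}.
The 16 across and the 9 down share only 7, so (1,2) = 7.
The 9 across and the 16 down share only 7, so (2,1) = 7.
(2,2) = 9 − 7 = 2 completes the 9 across.
(1,1) = 16 − 7 = 9 completes the 16 across.

7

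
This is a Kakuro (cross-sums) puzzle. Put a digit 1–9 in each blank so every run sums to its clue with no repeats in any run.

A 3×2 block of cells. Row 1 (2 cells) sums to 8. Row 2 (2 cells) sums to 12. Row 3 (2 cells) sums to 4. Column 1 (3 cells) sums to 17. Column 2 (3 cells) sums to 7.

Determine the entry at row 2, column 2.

4 in 2 cells must be {1,3}; 7 in 3 cells must be {1,2,4}.
The 12 across and the 7 down share only 4, so (2,2) = 4.
Given what's placed, (3,2) must be 1 to fit the 4 across and 7 down.
(1,2) = 7 − 5 = 2 completes the 7 down.
(2,1) = 12 − 4 = 8 completes the 12 across.
(3,1) = 4 − 1 = 3 completes the 4 across.
(1,1) = 8 − 2 = 6 completes the 8 across.

4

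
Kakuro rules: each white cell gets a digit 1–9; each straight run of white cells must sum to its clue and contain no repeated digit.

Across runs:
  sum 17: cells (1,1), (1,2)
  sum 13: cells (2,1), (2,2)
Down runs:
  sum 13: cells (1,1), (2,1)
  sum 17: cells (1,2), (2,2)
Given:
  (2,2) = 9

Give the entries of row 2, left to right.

4, 9

17 in 2 cells must be {8,9}.
(1,2) = 17 − 9 = 8 completes the 17 down.
(2,1) = 13 − 9 = 4 completes the 13 across.
(1,1) = 17 − 8 = 9 completes the 17 across.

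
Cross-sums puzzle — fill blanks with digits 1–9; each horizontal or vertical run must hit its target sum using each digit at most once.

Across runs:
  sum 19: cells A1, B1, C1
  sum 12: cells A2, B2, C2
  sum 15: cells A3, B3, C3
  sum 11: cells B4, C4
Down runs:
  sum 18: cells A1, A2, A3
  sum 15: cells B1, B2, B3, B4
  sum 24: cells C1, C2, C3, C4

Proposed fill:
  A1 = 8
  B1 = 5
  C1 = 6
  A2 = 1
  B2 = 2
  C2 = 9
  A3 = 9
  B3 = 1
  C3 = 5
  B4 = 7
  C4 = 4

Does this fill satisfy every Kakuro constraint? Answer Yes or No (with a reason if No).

Yes

Across: 8+5+6=19; 1+2+9=12; 9+1+5=15; 7+4=11. Down: 8+1+9=18; 5+2+1+7=15; 6+9+5+4=24. No digit repeats within any run.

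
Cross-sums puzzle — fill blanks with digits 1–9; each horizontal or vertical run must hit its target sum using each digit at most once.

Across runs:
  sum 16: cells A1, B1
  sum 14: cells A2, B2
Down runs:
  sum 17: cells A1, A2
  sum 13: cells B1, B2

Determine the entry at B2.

16 in 2 cells must be {7,9}; 17 in 2 cells must be {8,9}.
The 16 across and the 17 down share only 9, so A1 = 9.
B1 = 16 − 9 = 7 completes the 16 across.
A2 = 17 − 9 = 8 completes the 17 down.
B2 = 14 − 8 = 6 completes the 14 across.

6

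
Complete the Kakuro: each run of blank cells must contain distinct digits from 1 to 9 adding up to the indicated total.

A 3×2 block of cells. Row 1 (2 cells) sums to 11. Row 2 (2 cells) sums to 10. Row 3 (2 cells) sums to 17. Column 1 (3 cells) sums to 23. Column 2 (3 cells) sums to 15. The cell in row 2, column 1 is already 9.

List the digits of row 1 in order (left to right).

6 5

17 in 2 cells must be {8,9}; 23 in 3 cells must be {6,8,9}.
(2,2) = 10 − 9 = 1 completes the 10 across.
Given what's placed, (3,1) must be 8 to fit the 17 across and 23 down.
(3,2) = 17 − 8 = 9 completes the 17 across.
(1,1) = 23 − 17 = 6 completes the 23 down.
(1,2) = 11 − 6 = 5 completes the 11 across.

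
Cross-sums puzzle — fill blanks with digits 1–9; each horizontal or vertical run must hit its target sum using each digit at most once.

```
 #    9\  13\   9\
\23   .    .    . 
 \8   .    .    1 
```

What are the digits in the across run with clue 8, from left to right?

23 in 3 cells must be {6,8,9}.
R1C3 = 9 − 1 = 8 completes the 9 down.
Given what's placed, R1C1 must be 6 to fit the 23 across and 9 down.
R1C2 = 23 − 14 = 9 completes the 23 across.
R2C1 = 9 − 6 = 3 completes the 9 down.
R2C2 = 8 − 4 = 4 completes the 8 across.

3 4 1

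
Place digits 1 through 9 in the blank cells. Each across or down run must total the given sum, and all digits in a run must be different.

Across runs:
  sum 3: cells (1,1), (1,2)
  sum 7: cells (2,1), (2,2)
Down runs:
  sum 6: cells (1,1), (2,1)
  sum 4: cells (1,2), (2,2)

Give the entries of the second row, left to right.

3 in 2 cells must be {1,2}; 4 in 2 cells must be {1,3}.
The 3 across and the 4 down share only 1, so (1,2) = 1.
(2,2) = 4 − 1 = 3 completes the 4 down.
(1,1) = 3 − 1 = 2 completes the 3 across.
(2,1) = 7 − 3 = 4 completes the 7 across.

4 3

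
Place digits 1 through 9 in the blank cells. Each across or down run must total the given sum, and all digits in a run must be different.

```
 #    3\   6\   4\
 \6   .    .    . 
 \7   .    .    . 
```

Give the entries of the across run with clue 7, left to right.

2 4 1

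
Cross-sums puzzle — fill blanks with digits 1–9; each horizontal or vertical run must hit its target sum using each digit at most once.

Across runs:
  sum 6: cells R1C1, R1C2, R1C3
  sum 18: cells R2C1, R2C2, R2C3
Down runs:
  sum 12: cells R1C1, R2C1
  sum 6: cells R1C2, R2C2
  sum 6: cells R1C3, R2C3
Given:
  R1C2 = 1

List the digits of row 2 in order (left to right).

6 in 3 cells must be {1,2,3}.
R1C1 = 3: the only remaining digit allowed by both the 6 across and the 12 down.
R1C3 = 6 − 4 = 2 completes the 6 across.
R2C1 = 12 − 3 = 9 completes the 12 down.
R2C2 = 6 − 1 = 5 completes the 6 down.
R2C3 = 18 − 14 = 4 completes the 18 across.

9 5 4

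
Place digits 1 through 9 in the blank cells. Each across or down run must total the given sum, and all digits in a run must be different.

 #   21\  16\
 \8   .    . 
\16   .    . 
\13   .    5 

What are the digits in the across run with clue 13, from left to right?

16 in 2 cells must be {7,9}.
R3C1 = 13 − 5 = 8 completes the 13 across.
Nothing is forced directly, so branch on R1C1, whose candidates are 6 or 7. If R1C1 = 7: then R1C2 would have to be in {1} for the 8 across but in {2,3,4,7,8,9} for the 16 down — contradiction. So R1C1 = 6.
R1C2 = 8 − 6 = 2 completes the 8 across.
R2C1 = 21 − 14 = 7 completes the 21 down.
R2C2 = 16 − 7 = 9 completes the 16 across.

8 5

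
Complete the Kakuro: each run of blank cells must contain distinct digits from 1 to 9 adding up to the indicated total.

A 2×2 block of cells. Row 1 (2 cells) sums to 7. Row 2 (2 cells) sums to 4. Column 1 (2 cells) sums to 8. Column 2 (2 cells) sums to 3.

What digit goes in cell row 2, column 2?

4 in 2 cells must be {1,3}; 3 in 2 cells must be {1,2}.
The 4 across and the 3 down share only 1, so (2,2) = 1.
(1,2) = 3 − 1 = 2 completes the 3 down.
(2,1) = 4 − 1 = 3 completes the 4 across.
(1,1) = 7 − 2 = 5 completes the 7 across.

1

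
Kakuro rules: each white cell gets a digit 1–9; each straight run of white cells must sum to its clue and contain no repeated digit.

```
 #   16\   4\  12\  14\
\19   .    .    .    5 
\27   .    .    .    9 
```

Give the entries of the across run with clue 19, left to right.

9, 1, 4, 5

16 in 2 cells must be {7,9}; 4 in 2 cells must be {1,3}.
Given what's placed, R2C1 must be 7 to fit the 27 across and 16 down.
R2C2 = 3: the only remaining digit allowed by both the 27 across and the 4 down.
R2C3 = 27 − 19 = 8 completes the 27 across.
R1C1 = 16 − 7 = 9 completes the 16 down.
R1C2 = 4 − 3 = 1 completes the 4 down.
R1C3 = 19 − 15 = 4 completes the 19 across.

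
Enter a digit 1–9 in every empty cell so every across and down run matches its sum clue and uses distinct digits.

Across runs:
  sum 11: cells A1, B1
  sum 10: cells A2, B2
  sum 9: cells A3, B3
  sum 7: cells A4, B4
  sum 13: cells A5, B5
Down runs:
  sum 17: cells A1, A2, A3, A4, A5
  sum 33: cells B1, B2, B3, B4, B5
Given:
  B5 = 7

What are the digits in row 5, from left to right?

6 7

A5 = 13 − 7 = 6 completes the 13 across.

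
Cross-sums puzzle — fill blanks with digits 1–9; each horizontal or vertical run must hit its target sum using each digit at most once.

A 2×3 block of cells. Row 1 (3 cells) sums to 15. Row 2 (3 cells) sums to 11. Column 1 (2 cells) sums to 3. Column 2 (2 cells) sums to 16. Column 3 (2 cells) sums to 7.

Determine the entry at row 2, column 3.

3

3 in 2 cells must be {1,2}; 16 in 2 cells must be {7,9}.
The 11 across and the 16 down share only 7, so (2,2) = 7.
(1,2) = 16 − 7 = 9 completes the 16 down.
Given what's placed, (2,1) must be 1 to fit the 11 across and 3 down.
(2,3) = 11 − 8 = 3 completes the 11 across.
(1,1) = 3 − 1 = 2 completes the 3 down.
(1,3) = 15 − 11 = 4 completes the 15 across.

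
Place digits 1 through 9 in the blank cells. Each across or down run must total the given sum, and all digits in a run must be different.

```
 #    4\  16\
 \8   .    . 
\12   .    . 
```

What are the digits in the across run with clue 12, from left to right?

3 9

4 in 2 cells must be {1,3}; 16 in 2 cells must be {7,9}.
The 8 across and the 16 down share only 7, so R1C2 = 7.
The 12 across and the 4 down share only 3, so R2C1 = 3.
R2C2 = 12 − 3 = 9 completes the 12 across.
R1C1 = 8 − 7 = 1 completes the 8 across.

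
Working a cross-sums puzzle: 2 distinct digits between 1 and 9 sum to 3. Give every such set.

2 distinct digits from 1–9 sum between 3 and 17.
Only one set works: {1,2}.

{1,2}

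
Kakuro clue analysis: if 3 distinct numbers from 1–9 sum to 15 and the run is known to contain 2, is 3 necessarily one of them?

Counterexample: {2,4,9} sums to 15 under that restriction without using 3.

No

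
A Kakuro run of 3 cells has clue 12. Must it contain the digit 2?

No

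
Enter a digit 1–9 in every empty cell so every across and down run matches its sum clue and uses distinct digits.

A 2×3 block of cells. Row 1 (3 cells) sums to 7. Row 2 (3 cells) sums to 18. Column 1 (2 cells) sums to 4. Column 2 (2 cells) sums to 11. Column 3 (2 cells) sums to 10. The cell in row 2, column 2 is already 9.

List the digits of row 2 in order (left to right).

3 9 6

7 in 3 cells must be {1,2,4}; 4 in 2 cells must be {1,3}.
Intersecting the 7 across with the 4 down forces (1,1) = 1.
(1,2) = 11 − 9 = 2 completes the 11 down.
(1,3) = 7 − 3 = 4 completes the 7 across.
(2,1) = 4 − 1 = 3 completes the 4 down.
(2,3) = 18 − 12 = 6 completes the 18 across.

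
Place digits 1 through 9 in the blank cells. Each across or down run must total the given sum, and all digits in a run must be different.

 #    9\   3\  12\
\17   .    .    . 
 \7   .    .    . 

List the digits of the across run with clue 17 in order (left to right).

7, 2, 8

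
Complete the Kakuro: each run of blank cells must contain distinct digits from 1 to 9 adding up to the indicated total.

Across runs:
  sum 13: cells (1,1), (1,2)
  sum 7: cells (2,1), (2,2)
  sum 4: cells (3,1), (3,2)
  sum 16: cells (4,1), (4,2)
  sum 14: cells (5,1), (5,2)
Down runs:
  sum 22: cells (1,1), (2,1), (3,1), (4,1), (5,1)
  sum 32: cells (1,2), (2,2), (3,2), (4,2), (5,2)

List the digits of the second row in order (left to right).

2 5

4 in 2 cells must be {1,3}; 16 in 2 cells must be {7,9}.
Only 3 fits (3,2) under both its across sum 4 and down sum 32.
Given what's placed, (2,2) must be 5 to fit the 7 across and 32 down.
(3,1) = 4 − 3 = 1 completes the 4 across.
(2,1) = 7 − 5 = 2 completes the 7 across.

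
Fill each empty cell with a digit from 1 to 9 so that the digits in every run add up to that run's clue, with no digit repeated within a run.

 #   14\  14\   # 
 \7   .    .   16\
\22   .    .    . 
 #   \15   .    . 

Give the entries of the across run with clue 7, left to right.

16 in 2 cells must be {7,9}.
Nothing is forced directly, so branch on R2C3, whose candidates are 7 or 9. If R2C3 = 7: that forces R3C3 = 9, R3C2 = 6, after which R2C2 would have to be in {6,9} for the 22 across but in {1,3,5,7} for the 14 down — contradiction. So R2C3 = 9.
R3C3 = 16 − 9 = 7 completes the 16 down.
R3C2 = 15 − 7 = 8 completes the 15 across.
R2C2 = 5: the only remaining digit allowed by both the 22 across and the 14 down.
R1C2 = 14 − 13 = 1 completes the 14 down.
R2C1 = 22 − 14 = 8 completes the 22 across.
R1C1 = 7 − 1 = 6 completes the 7 across.

6, 1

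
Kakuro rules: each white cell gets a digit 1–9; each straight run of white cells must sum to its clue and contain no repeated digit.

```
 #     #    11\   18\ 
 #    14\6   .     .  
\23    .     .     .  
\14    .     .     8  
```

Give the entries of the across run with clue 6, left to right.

2, 4

23 in 3 cells must be {6,8,9}.
R3C1 = 5: the only remaining digit allowed by both the 14 across and the 14 down.
R3C2 = 14 − 13 = 1 completes the 14 across.
R2C1 = 14 − 5 = 9 completes the 14 down.
R2C3 = 6: the only remaining digit allowed by both the 23 across and the 18 down.
R1C3 = 18 − 14 = 4 completes the 18 down.
R2C2 = 23 − 15 = 8 completes the 23 across.
R1C2 = 6 − 4 = 2 completes the 6 across.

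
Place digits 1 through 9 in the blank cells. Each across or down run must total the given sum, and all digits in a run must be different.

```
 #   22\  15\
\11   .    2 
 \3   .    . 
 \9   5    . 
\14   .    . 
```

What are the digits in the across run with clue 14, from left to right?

6, 8

3 in 2 cells must be {1,2}.
R1C1 = 11 − 2 = 9 completes the 11 across.
Given what's placed, R2C2 must be 1 to fit the 3 across and 15 down.
R3C2 = 9 − 5 = 4 completes the 9 across.
R4C1 = 6: the only remaining digit allowed by both the 14 across and the 22 down.
R4C2 = 14 − 6 = 8 completes the 14 across.
R2C1 = 3 − 1 = 2 completes the 3 across.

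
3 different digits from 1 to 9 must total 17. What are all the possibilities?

{1,7,9}; {2,6,9}; {2,7,8}; {3,5,9}; {3,6,8}; {4,5,8}; {4,6,7}

3 distinct digits from 1–9 sum between 6 and 24.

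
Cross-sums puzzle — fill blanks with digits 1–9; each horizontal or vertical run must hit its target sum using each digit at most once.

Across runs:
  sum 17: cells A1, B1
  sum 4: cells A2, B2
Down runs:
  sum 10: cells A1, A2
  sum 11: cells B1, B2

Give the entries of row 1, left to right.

9, 8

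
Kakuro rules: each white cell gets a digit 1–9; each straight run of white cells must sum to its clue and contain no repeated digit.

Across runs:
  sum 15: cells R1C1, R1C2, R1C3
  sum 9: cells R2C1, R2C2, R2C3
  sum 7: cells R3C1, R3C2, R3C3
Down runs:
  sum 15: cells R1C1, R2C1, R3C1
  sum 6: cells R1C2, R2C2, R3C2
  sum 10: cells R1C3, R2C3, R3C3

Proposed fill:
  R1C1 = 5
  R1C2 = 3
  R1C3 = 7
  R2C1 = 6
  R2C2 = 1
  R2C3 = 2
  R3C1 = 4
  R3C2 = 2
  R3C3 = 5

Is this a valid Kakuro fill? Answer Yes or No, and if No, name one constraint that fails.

No — the across run R3C1–R3C3 sums to 11, not 7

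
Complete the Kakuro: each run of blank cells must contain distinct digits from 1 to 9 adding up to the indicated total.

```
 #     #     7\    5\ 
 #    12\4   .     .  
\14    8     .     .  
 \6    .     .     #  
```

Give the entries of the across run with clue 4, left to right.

4 in 2 cells must be {1,3}; 7 in 3 cells must be {1,2,4}.
The 4 across and the 7 down share only 1, so R1C2 = 1.
R1C3 = 4 − 1 = 3 completes the 4 across.
R2C3 = 5 − 3 = 2 completes the 5 down.
R3C1 = 12 − 8 = 4 completes the 12 down.
R3C2 = 6 − 4 = 2 completes the 6 across.
R2C2 = 14 − 10 = 4 completes the 14 across.

1 3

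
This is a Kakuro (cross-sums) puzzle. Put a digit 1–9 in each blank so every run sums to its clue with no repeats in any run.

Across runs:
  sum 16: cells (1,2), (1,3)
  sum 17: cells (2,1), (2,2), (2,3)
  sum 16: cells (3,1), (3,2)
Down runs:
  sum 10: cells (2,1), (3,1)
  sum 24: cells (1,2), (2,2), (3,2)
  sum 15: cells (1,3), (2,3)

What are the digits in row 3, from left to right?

7 9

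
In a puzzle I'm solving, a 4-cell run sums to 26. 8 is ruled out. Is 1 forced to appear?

No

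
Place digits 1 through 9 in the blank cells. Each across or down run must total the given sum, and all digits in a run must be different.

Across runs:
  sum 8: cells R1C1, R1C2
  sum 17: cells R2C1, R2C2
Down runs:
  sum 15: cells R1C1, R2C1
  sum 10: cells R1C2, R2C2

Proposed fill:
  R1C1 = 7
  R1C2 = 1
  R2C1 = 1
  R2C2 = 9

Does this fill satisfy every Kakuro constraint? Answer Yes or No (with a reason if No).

No — the across run R2C1–R2C2 sums to 10, not 17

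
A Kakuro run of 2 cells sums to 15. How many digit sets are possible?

2

2 distinct digits from 1–9 sum between 3 and 17.
Enumerating: {6,9}, {7,8}.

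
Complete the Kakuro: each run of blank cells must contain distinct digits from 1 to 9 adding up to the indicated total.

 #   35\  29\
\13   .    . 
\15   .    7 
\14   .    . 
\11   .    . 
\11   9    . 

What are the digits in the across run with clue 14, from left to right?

35 in 5 cells must be {5,6,7,8,9}.
R2C1 = 15 − 7 = 8 completes the 15 across.
R5C2 = 11 − 9 = 2 completes the 11 across.
Nothing is forced directly, so branch on R3C1, whose candidates are 5 or 6. If R3C1 = 6: that forces R3C2 = 8, R1C2 = 9, R4C2 = 3, after which R1C1 would have to be in {4} for the 13 across but in {5,7} for the 35 down — contradiction. So R3C1 = 5.
R3C2 = 14 − 5 = 9 completes the 14 across.

5 9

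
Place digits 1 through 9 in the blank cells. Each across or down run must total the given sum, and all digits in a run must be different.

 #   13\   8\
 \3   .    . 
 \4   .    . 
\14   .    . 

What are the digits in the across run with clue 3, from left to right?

1 2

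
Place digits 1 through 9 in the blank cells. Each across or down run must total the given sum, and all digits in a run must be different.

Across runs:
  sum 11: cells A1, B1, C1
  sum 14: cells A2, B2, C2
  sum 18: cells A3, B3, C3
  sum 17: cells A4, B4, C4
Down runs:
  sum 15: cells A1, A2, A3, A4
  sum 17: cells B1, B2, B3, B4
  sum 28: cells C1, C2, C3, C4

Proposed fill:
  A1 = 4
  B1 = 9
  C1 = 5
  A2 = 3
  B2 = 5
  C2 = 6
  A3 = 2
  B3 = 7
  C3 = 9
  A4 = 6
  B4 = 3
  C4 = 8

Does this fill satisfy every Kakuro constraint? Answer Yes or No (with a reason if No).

No — the down run B1–B4 sums to 24, not 17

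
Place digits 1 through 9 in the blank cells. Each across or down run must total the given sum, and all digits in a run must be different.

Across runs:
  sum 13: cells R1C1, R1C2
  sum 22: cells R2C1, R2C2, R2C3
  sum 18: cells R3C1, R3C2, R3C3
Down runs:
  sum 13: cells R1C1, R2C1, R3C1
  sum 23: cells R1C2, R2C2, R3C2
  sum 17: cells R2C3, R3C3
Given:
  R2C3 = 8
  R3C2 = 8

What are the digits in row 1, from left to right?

7 6

23 in 3 cells must be {6,8,9}; 17 in 2 cells must be {8,9}.
Given what's placed, R2C2 must be 9 to fit the 22 across and 23 down.
R3C3 = 17 − 8 = 9 completes the 17 down.
R1C2 = 23 − 17 = 6 completes the 23 down.
R2C1 = 22 − 17 = 5 completes the 22 across.
R3C1 = 18 − 17 = 1 completes the 18 across.
R1C1 = 13 − 6 = 7 completes the 13 across.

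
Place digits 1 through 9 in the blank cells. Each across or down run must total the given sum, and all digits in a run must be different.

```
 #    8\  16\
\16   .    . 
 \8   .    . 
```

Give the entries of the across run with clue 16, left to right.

7, 9

16 in 2 cells must be {7,9}.
The 16 across and the 8 down share only 7, so R1C1 = 7.
R1C2 = 16 − 7 = 9 completes the 16 across.
R2C1 = 8 − 7 = 1 completes the 8 down.
R2C2 = 8 − 1 = 7 completes the 8 across.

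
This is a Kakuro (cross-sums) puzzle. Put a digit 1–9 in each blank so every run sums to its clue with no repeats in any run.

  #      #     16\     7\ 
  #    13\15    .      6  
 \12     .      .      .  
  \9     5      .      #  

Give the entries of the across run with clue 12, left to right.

R1C2 = 15 − 6 = 9 completes the 15 across.
R2C1 = 13 − 5 = 8 completes the 13 down.
R2C3 = 7 − 6 = 1 completes the 7 down.
R3C2 = 9 − 5 = 4 completes the 9 across.
R2C2 = 12 − 9 = 3 completes the 12 across.

8, 3, 1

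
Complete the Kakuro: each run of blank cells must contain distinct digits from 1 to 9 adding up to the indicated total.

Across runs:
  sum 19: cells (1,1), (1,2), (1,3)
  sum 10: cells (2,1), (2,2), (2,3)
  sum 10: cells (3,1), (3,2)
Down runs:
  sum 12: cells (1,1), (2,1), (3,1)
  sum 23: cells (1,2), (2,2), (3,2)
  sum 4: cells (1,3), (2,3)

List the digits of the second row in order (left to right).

3, 6, 1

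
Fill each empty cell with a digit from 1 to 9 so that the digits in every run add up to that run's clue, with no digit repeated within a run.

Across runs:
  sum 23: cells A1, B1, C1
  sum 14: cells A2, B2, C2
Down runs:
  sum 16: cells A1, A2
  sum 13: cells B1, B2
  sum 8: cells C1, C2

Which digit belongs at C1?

23 in 3 cells must be {6,8,9}; 16 in 2 cells must be {7,9}.
The 23 across and the 16 down share only 9, so A1 = 9.
Given what's placed, C1 must be 6 to fit the 23 across and 8 down.
A2 = 16 − 9 = 7 completes the 16 down.
C2 = 8 − 6 = 2 completes the 8 down.
B1 = 23 − 15 = 8 completes the 23 across.
B2 = 14 − 9 = 5 completes the 14 across.

6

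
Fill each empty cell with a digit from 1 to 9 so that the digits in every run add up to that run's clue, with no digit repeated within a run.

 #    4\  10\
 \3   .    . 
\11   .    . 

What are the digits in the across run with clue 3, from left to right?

1, 2

3 in 2 cells must be {1,2}; 4 in 2 cells must be {1,3}.
The 3 across and the 4 down share only 1, so R1C1 = 1.
R1C2 = 3 − 1 = 2 completes the 3 across.
R2C1 = 4 − 1 = 3 completes the 4 down.
R2C2 = 11 − 3 = 8 completes the 11 across.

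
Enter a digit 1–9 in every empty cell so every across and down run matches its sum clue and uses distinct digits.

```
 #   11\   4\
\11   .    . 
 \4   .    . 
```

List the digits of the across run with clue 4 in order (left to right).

4 in 2 cells must be {1,3}.
The 11 across and the 4 down share only 3, so R1C2 = 3.
The 4 across and the 11 down share only 3, so R2C1 = 3.
R2C2 = 4 − 3 = 1 completes the 4 across.
R1C1 = 11 − 3 = 8 completes the 11 across.

3 1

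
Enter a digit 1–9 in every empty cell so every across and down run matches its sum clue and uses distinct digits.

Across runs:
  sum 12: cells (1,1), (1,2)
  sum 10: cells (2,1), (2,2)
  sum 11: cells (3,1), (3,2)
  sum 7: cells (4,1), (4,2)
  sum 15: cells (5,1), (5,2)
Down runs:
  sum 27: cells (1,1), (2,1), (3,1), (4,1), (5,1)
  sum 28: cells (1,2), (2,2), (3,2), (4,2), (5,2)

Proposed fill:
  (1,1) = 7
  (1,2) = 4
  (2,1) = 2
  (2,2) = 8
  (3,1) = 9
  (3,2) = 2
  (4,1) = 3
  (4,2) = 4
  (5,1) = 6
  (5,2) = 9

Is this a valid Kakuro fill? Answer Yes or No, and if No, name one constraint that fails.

No — the across run (1,1)–(1,2) sums to 11, not 12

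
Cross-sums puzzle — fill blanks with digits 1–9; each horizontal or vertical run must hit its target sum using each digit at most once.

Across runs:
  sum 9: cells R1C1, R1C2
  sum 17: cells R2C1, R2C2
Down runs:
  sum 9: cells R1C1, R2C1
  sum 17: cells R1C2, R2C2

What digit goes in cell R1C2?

8

17 in 2 cells must be {8,9}.
The 9 across and the 17 down share only 8, so R1C2 = 8.
The 17 across and the 9 down share only 8, so R2C1 = 8.
R2C2 = 17 − 8 = 9 completes the 17 across.
R1C1 = 9 − 8 = 1 completes the 9 across.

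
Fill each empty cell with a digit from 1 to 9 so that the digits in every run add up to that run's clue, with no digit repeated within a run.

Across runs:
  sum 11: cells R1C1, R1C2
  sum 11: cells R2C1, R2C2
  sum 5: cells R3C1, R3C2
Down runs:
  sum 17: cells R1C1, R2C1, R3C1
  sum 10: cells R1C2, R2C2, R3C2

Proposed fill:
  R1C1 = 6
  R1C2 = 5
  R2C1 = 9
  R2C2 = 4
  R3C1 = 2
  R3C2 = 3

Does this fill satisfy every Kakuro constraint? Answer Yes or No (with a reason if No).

No — the down run R1C2–R3C2 sums to 12, not 10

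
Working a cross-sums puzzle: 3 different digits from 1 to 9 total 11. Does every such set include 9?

Counterexample: {1,2,8} sums to 11 without using 9.

No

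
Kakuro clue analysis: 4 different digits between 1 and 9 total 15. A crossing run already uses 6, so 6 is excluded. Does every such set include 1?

Yes

Every partition of 15 into 4 distinct digits under that restriction includes 1: {1,2,3,9}, {1,2,4,8}, {1,2,5,7}, {1,3,4,7}.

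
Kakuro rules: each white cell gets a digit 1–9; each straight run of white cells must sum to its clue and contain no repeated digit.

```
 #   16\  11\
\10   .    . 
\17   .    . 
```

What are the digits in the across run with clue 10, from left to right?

17 in 2 cells must be {8,9}; 16 in 2 cells must be {7,9}.
The 17 across and the 16 down share only 9, so R2C1 = 9.
R2C2 = 17 − 9 = 8 completes the 17 across.
R1C1 = 16 − 9 = 7 completes the 16 down.
R1C2 = 10 − 7 = 3 completes the 10 across.

7, 3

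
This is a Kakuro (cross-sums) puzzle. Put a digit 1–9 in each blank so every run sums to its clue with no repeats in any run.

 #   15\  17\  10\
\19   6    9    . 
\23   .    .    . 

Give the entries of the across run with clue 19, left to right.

6, 9, 4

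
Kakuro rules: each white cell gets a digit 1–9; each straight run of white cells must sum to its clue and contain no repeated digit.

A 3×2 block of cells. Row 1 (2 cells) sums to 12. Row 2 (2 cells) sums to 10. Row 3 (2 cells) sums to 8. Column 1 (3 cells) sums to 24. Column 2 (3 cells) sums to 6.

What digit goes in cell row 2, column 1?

24 in 3 cells must be {7,8,9}; 6 in 3 cells must be {1,2,3}.
The 12 across and the 6 down share only 3, so (1,2) = 3.
The 8 across and the 24 down share only 7, so (3,1) = 7.
(3,2) = 8 − 7 = 1 completes the 8 across.
(1,1) = 12 − 3 = 9 completes the 12 across.
(2,1) = 24 − 16 = 8 completes the 24 down.
(2,2) = 10 − 8 = 2 completes the 10 across.

8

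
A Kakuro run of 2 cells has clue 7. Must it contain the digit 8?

No

Counterexample: {1,6} sums to 7 without using 8.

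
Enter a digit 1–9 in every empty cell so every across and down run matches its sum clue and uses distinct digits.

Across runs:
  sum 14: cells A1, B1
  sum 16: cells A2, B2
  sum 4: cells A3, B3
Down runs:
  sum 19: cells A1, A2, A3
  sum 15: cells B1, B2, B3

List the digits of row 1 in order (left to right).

9 5

16 in 2 cells must be {7,9}; 4 in 2 cells must be {1,3}.
The 4 across and the 19 down share only 3, so A3 = 3.
B3 = 4 − 3 = 1 completes the 4 across.
Given what's placed, A1 must be 9 to fit the 14 across and 19 down.
B1 = 14 − 9 = 5 completes the 14 across.
A2 = 19 − 12 = 7 completes the 19 down.
B2 = 16 − 7 = 9 completes the 16 across.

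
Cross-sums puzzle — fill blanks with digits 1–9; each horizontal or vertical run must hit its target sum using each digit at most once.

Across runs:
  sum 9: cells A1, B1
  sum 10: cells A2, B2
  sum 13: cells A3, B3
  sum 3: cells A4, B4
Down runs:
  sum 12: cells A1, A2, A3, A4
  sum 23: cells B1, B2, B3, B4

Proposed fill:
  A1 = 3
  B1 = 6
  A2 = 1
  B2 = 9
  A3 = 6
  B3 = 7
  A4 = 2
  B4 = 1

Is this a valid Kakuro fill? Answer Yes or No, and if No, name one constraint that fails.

Across: 3+6=9; 1+9=10; 6+7=13; 2+1=3. Down: 3+1+6+2=12; 6+9+7+1=23. No digit repeats within any run.

Yes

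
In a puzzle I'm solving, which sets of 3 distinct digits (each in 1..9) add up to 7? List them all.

3 distinct digits from 1–9 sum between 6 and 24.
Only one set works: {1,2,4}.

{1,2,4}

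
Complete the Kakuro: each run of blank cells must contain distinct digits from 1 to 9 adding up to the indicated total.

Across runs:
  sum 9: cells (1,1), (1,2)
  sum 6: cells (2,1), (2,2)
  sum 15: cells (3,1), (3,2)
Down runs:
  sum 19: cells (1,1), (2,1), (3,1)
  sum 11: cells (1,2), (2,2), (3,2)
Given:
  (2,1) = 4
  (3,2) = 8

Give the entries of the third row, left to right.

7, 8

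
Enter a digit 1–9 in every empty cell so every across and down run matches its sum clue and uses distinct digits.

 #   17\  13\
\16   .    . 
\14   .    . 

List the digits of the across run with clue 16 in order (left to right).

9 7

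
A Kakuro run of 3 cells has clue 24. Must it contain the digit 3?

No

The only way to make 24 from 3 distinct digits is {7,8,9}, which does not contain 3.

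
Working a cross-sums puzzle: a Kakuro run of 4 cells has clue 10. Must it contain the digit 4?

The only way to make 10 from 4 distinct digits is {1,2,3,4}, which contains 4.

Yes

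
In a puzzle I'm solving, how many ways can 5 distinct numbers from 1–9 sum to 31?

5 distinct digits from 1–9 sum between 15 and 35.
Enumerating: {1,6,7,8,9}, {2,5,7,8,9}, {3,4,7,8,9}, {3,5,6,8,9}, {4,5,6,7,9}.

5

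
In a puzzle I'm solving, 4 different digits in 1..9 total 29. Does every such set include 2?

No

The only way to make 29 from 4 distinct digits is {5,7,8,9}, which does not contain 2.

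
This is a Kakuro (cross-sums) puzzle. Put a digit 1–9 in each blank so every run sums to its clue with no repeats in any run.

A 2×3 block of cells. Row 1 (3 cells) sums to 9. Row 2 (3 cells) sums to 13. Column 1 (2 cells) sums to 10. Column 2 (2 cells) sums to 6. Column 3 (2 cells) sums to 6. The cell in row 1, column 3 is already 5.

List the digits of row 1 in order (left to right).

3, 1, 5

Given what's placed, (1,2) must be 1 to fit the 9 across and 6 down.
(2,2) = 6 − 1 = 5 completes the 6 down.
(2,3) = 6 − 5 = 1 completes the 6 down.
(1,1) = 9 − 6 = 3 completes the 9 across.
(2,1) = 13 − 6 = 7 completes the 13 across.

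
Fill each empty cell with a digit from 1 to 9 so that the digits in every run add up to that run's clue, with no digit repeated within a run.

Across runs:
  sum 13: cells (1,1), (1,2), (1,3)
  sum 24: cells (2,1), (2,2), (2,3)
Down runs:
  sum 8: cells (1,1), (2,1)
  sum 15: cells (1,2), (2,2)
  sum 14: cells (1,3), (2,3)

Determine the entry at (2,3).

9

24 in 3 cells must be {7,8,9}.
The 24 across and the 8 down share only 7, so (2,1) = 7.
(1,1) = 8 − 7 = 1 completes the 8 down.
Nothing is forced directly, so branch on (2,2), whose candidates are 8 or 9. If (2,2) = 9: then (1,2) would have to be in {3,4,5,7,8,9} for the 13 across but in {6} for the 15 down — contradiction. So (2,2) = 8.
(1,2) = 15 − 8 = 7 completes the 15 down.
(1,3) = 13 − 8 = 5 completes the 13 across.
(2,3) = 24 − 15 = 9 completes the 24 across.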